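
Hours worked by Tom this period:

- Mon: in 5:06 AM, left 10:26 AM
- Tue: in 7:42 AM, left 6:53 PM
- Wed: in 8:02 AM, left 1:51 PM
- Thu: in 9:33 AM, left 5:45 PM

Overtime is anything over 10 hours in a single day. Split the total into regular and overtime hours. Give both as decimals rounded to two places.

Regular 29.35 hours, overtime 1.18 hours

Mon: 5:06 AM–10:26 AM = 5 h 20 min
Tue: 7:42 AM–6:53 PM = 11 h 11 min
Wed: 8:02 AM–1:51 PM = 5 h 49 min
Thu: 9:33 AM–5:45 PM = 8 h 12 min
Mon reg 5 h 20 min / OT 0 h 0 min; Tue reg 10 h 0 min / OT 1 h 11 min; Wed reg 5 h 49 min / OT 0 h 0 min; Thu reg 8 h 12 min / OT 0 h 0 min.
Totals: regular 29 h 21 min, overtime 1 h 11 min.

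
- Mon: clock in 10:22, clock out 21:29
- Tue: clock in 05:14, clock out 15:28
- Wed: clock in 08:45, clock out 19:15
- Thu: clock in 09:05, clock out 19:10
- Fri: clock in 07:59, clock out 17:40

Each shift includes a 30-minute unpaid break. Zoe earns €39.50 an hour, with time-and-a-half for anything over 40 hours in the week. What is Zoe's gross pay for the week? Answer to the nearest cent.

€2120.16

Mon: 10:22–21:29 = 11 h 7 min; less 30 min break → 10 h 37 min
Tue: 05:14–15:28 = 10 h 14 min; less 30 min break → 9 h 44 min
Wed: 08:45–19:15 = 10 h 30 min; less 30 min break → 10 h 0 min
Thu: 09:05–19:10 = 10 h 5 min; less 30 min break → 9 h 35 min
Fri: 07:59–17:40 = 9 h 41 min; less 30 min break → 9 h 11 min
Total worked: 49 h 7 min = 2947 min.
Regular 40 h 0 min = 2400 min at €39.50/h; overtime 9 h 7 min = 547 min at €59.25/h.
Pay = (2400 × €39.50 + 547 × €59.25) ÷ 60 = €2120.16.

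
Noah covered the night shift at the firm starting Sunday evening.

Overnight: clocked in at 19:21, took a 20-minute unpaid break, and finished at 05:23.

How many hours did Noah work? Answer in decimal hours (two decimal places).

Overnight: 19:21 → midnight = 4 h 39 min; midnight → 05:23 = 5 h 23 min; span 10 h 2 min; less 20 min break → 9 h 42 min

9.70 hours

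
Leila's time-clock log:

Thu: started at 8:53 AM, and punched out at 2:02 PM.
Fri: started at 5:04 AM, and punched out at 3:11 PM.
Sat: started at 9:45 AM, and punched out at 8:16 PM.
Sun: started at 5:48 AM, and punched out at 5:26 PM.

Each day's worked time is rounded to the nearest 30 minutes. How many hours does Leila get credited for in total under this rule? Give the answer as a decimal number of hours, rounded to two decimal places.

Thu: 8:53 AM–2:02 PM = 5 h 9 min → rounds to 5 h 0 min
Fri: 5:04 AM–3:11 PM = 10 h 7 min → rounds to 10 h 0 min
Sat: 9:45 AM–8:16 PM = 10 h 31 min → rounds to 10 h 30 min
Sun: 5:48 AM–5:26 PM = 11 h 38 min → rounds to 11 h 30 min
Total credited: 37 h 0 min.

37.00 hours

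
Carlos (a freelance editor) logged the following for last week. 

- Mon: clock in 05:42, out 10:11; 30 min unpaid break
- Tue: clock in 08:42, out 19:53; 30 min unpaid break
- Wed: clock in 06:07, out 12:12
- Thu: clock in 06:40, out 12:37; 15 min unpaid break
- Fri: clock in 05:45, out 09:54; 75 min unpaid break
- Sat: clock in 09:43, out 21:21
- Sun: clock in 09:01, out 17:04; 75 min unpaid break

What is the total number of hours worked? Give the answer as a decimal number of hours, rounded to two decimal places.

47.78 hours

Mon: 05:42–10:11 = 4 h 29 min; less 30 min break → 3 h 59 min
Tue: 08:42–19:53 = 11 h 11 min; less 30 min break → 10 h 41 min
Wed: 06:07–12:12 = 6 h 5 min
Thu: 06:40–12:37 = 5 h 57 min; less 15 min break → 5 h 42 min
Fri: 05:45–09:54 = 4 h 9 min; less 75 min break → 2 h 54 min
Sat: 09:43–21:21 = 11 h 38 min
Sun: 09:01–17:04 = 8 h 3 min; less 75 min break → 6 h 48 min
Total: 3 h 59 min + 10 h 41 min + 6 h 5 min + 5 h 42 min + 2 h 54 min + 11 h 38 min + 6 h 48 min = 47 h 47 min.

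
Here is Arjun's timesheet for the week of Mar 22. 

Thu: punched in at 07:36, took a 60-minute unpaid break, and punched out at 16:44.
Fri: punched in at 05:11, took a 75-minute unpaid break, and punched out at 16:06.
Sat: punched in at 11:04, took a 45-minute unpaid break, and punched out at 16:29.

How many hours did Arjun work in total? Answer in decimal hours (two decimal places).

22.47 hours

Thu: 07:36–16:44 = 9 h 8 min; less 60 min break → 8 h 8 min
Fri: 05:11–16:06 = 10 h 55 min; less 75 min break → 9 h 40 min
Sat: 11:04–16:29 = 5 h 25 min; less 45 min break → 4 h 40 min
Total: 8 h 8 min + 9 h 40 min + 4 h 40 min = 22 h 28 min.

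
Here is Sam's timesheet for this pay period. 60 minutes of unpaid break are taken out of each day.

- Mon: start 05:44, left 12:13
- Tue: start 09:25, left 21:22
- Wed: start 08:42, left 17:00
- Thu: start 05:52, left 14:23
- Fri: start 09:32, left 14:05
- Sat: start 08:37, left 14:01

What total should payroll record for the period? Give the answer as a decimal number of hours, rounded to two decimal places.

Mon: 05:44–12:13 = 6 h 29 min; less 60 min break → 5 h 29 min
Tue: 09:25–21:22 = 11 h 57 min; less 60 min break → 10 h 57 min
Wed: 08:42–17:00 = 8 h 18 min; less 60 min break → 7 h 18 min
Thu: 05:52–14:23 = 8 h 31 min; less 60 min break → 7 h 31 min
Fri: 09:32–14:05 = 4 h 33 min; less 60 min break → 3 h 33 min
Sat: 08:37–14:01 = 5 h 24 min; less 60 min break → 4 h 24 min
Total: 5 h 29 min + 10 h 57 min + 7 h 18 min + 7 h 31 min + 3 h 33 min + 4 h 24 min = 39 h 12 min.

39.20 hours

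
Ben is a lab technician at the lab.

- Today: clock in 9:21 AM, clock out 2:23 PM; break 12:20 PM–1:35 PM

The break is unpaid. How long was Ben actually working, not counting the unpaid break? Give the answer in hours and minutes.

3 h 47 min

Today: 9:21 AM–2:23 PM = 5 h 2 min; less 75 min break → 3 h 47 min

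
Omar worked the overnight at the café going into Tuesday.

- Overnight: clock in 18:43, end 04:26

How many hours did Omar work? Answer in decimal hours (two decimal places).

9.72 hours

Overnight: 18:43 → midnight = 5 h 17 min; midnight → 04:26 = 4 h 26 min; span 9 h 43 min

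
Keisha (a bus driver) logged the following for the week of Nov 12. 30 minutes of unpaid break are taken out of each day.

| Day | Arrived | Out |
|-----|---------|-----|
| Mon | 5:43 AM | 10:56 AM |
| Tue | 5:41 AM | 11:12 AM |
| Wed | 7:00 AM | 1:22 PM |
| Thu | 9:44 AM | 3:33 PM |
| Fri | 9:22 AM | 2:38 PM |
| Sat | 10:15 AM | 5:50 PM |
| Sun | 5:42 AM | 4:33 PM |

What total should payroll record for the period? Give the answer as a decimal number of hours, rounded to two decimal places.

Mon: 5:43 AM–10:56 AM = 5 h 13 min; less 30 min break → 4 h 43 min
Tue: 5:41 AM–11:12 AM = 5 h 31 min; less 30 min break → 5 h 1 min
Wed: 7:00 AM–1:22 PM = 6 h 22 min; less 30 min break → 5 h 52 min
Thu: 9:44 AM–3:33 PM = 5 h 49 min; less 30 min break → 5 h 19 min
Fri: 9:22 AM–2:38 PM = 5 h 16 min; less 30 min break → 4 h 46 min
Sat: 10:15 AM–5:50 PM = 7 h 35 min; less 30 min break → 7 h 5 min
Sun: 5:42 AM–4:33 PM = 10 h 51 min; less 30 min break → 10 h 21 min
Total: 4 h 43 min + 5 h 1 min + 5 h 52 min + 5 h 19 min + 4 h 46 min + 7 h 5 min + 10 h 21 min = 43 h 7 min.

43.12 hours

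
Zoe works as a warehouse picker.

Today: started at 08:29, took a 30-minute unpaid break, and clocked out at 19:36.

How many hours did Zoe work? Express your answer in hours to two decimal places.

10.62 hours

Today: 08:29–19:36 = 11 h 7 min; less 30 min break → 10 h 37 min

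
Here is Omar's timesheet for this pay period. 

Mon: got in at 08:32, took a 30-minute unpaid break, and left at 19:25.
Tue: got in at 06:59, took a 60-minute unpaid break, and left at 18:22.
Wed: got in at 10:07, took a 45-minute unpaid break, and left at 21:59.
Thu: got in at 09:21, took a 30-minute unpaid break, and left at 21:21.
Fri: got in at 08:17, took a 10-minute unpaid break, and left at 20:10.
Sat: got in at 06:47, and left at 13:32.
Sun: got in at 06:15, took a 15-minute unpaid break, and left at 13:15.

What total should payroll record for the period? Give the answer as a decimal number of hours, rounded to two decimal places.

68.60 hours

Mon: 08:32–19:25 = 10 h 53 min; less 30 min break → 10 h 23 min
Tue: 06:59–18:22 = 11 h 23 min; less 60 min break → 10 h 23 min
Wed: 10:07–21:59 = 11 h 52 min; less 45 min break → 11 h 7 min
Thu: 09:21–21:21 = 12 h 0 min; less 30 min break → 11 h 30 min
Fri: 08:17–20:10 = 11 h 53 min; less 10 min break → 11 h 43 min
Sat: 06:47–13:32 = 6 h 45 min
Sun: 06:15–13:15 = 7 h 0 min; less 15 min break → 6 h 45 min
Total: 10 h 23 min + 10 h 23 min + 11 h 7 min + 11 h 30 min + 11 h 43 min + 6 h 45 min + 6 h 45 min = 68 h 36 min.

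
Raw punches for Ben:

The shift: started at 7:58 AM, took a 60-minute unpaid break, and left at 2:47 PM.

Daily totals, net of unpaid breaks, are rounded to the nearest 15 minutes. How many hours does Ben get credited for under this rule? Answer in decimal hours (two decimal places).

5.75 hours

The shift: 7:58 AM–2:47 PM = 6 h 49 min − 60 min = 5 h 49 min → rounds to 5 h 45 min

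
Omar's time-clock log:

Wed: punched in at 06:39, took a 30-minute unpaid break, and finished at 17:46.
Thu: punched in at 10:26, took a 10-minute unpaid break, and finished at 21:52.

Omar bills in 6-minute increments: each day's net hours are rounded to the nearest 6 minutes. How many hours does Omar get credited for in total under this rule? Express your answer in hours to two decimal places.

Wed: 06:39–17:46 = 11 h 7 min − 30 min = 10 h 37 min → rounds to 10 h 36 min
Thu: 10:26–21:52 = 11 h 26 min − 10 min = 11 h 16 min → rounds to 11 h 18 min
Total credited: 21 h 54 min.

21.90 hours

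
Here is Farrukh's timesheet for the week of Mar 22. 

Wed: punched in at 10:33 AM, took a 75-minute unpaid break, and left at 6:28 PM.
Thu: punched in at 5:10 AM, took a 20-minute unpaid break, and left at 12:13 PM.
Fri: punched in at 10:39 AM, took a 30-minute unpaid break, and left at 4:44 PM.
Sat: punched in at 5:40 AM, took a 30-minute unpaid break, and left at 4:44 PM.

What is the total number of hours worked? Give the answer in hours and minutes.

Wed: 10:33 AM–6:28 PM = 7 h 55 min; less 75 min break → 6 h 40 min
Thu: 5:10 AM–12:13 PM = 7 h 3 min; less 20 min break → 6 h 43 min
Fri: 10:39 AM–4:44 PM = 6 h 5 min; less 30 min break → 5 h 35 min
Sat: 5:40 AM–4:44 PM = 11 h 4 min; less 30 min break → 10 h 34 min
Total: 6 h 40 min + 6 h 43 min + 5 h 35 min + 10 h 34 min = 29 h 32 min.

29 h 32 min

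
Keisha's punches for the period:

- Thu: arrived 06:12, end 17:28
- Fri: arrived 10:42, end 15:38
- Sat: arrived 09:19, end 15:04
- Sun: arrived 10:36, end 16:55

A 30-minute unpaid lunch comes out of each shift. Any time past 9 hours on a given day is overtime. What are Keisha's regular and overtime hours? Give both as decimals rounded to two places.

Thu: 06:12–17:28 = 11 h 16 min; less 30 min break → 10 h 46 min
Fri: 10:42–15:38 = 4 h 56 min; less 30 min break → 4 h 26 min
Sat: 09:19–15:04 = 5 h 45 min; less 30 min break → 5 h 15 min
Sun: 10:36–16:55 = 6 h 19 min; less 30 min break → 5 h 49 min
Thu reg 9 h 0 min / OT 1 h 46 min; Fri reg 4 h 26 min / OT 0 h 0 min; Sat reg 5 h 15 min / OT 0 h 0 min; Sun reg 5 h 49 min / OT 0 h 0 min.
Totals: regular 24 h 30 min, overtime 1 h 46 min.

Regular 24.50 hours, overtime 1.77 hours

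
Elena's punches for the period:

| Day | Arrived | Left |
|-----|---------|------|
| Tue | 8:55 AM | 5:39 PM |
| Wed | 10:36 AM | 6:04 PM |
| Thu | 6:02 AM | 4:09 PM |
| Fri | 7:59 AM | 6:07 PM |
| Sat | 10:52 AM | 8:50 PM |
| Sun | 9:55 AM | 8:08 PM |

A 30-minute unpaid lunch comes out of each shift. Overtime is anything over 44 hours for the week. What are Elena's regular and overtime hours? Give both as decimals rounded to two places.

Tue: 8:55 AM–5:39 PM = 8 h 44 min; less 30 min break → 8 h 14 min
Wed: 10:36 AM–6:04 PM = 7 h 28 min; less 30 min break → 6 h 58 min
Thu: 6:02 AM–4:09 PM = 10 h 7 min; less 30 min break → 9 h 37 min
Fri: 7:59 AM–6:07 PM = 10 h 8 min; less 30 min break → 9 h 38 min
Sat: 10:52 AM–8:50 PM = 9 h 58 min; less 30 min break → 9 h 28 min
Sun: 9:55 AM–8:08 PM = 10 h 13 min; less 30 min break → 9 h 43 min
Total worked: 53 h 38 min = 53.63 h.
Threshold 44 h → overtime 9 h 38 min, regular 44 h 0 min.

Regular 44.00 hours, overtime 9.63 hours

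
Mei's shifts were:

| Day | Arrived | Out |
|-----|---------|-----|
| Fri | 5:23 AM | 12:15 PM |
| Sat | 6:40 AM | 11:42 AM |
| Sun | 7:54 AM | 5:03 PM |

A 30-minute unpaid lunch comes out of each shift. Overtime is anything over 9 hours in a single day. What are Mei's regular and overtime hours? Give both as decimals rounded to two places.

Fri: 5:23 AM–12:15 PM = 6 h 52 min; less 30 min break → 6 h 22 min
Sat: 6:40 AM–11:42 AM = 5 h 2 min; less 30 min break → 4 h 32 min
Sun: 7:54 AM–5:03 PM = 9 h 9 min; less 30 min break → 8 h 39 min
Fri reg 6 h 22 min / OT 0 h 0 min; Sat reg 4 h 32 min / OT 0 h 0 min; Sun reg 8 h 39 min / OT 0 h 0 min.
Totals: regular 19 h 33 min, overtime 0 h 0 min.

Regular 19.55 hours, overtime 0.00 hours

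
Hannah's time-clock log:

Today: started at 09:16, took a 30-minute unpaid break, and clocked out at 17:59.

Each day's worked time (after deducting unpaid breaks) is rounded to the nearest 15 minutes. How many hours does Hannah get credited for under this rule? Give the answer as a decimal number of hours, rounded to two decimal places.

Today: 09:16–17:59 = 8 h 43 min − 30 min = 8 h 13 min → rounds to 8 h 15 min

8.25 hours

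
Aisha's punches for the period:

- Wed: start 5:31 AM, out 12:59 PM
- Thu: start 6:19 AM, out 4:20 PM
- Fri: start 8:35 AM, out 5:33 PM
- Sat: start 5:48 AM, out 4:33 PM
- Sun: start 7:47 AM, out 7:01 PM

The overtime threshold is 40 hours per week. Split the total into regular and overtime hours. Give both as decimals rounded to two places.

Wed: 5:31 AM–12:59 PM = 7 h 28 min
Thu: 6:19 AM–4:20 PM = 10 h 1 min
Fri: 8:35 AM–5:33 PM = 8 h 58 min
Sat: 5:48 AM–4:33 PM = 10 h 45 min
Sun: 7:47 AM–7:01 PM = 11 h 14 min
Total worked: 48 h 26 min = 48.43 h.
Threshold 40 h → overtime 8 h 26 min, regular 40 h 0 min.

Regular 40.00 hours, overtime 8.43 hours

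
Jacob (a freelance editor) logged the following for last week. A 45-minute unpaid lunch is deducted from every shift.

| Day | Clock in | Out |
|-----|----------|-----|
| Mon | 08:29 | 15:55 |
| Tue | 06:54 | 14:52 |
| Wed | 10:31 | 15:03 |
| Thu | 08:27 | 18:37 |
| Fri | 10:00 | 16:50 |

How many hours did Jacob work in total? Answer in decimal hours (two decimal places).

Mon: 08:29–15:55 = 7 h 26 min; less 45 min break → 6 h 41 min
Tue: 06:54–14:52 = 7 h 58 min; less 45 min break → 7 h 13 min
Wed: 10:31–15:03 = 4 h 32 min; less 45 min break → 3 h 47 min
Thu: 08:27–18:37 = 10 h 10 min; less 45 min break → 9 h 25 min
Fri: 10:00–16:50 = 6 h 50 min; less 45 min break → 6 h 5 min
Total: 6 h 41 min + 7 h 13 min + 3 h 47 min + 9 h 25 min + 6 h 5 min = 33 h 11 min.

33.18 hours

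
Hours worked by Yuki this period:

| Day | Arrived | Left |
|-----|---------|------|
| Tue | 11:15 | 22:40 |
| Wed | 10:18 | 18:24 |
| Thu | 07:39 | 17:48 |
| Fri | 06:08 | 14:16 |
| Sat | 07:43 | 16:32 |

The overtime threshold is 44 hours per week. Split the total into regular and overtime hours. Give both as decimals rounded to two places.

Tue: 11:15–22:40 = 11 h 25 min
Wed: 10:18–18:24 = 8 h 6 min
Thu: 07:39–17:48 = 10 h 9 min
Fri: 06:08–14:16 = 8 h 8 min
Sat: 07:43–16:32 = 8 h 49 min
Total worked: 46 h 37 min = 46.62 h.
Threshold 44 h → overtime 2 h 37 min, regular 44 h 0 min.

Regular 44.00 hours, overtime 2.62 hours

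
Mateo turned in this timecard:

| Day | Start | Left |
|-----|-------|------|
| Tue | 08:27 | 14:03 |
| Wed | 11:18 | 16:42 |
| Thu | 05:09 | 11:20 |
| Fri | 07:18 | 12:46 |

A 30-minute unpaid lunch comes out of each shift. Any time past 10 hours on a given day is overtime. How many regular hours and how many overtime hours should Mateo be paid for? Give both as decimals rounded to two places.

Regular 20.65 hours, overtime 0.00 hours

Tue: 08:27–14:03 = 5 h 36 min; less 30 min break → 5 h 6 min
Wed: 11:18–16:42 = 5 h 24 min; less 30 min break → 4 h 54 min
Thu: 05:09–11:20 = 6 h 11 min; less 30 min break → 5 h 41 min
Fri: 07:18–12:46 = 5 h 28 min; less 30 min break → 4 h 58 min
Tue reg 5 h 6 min / OT 0 h 0 min; Wed reg 4 h 54 min / OT 0 h 0 min; Thu reg 5 h 41 min / OT 0 h 0 min; Fri reg 4 h 58 min / OT 0 h 0 min.
Totals: regular 20 h 39 min, overtime 0 h 0 min.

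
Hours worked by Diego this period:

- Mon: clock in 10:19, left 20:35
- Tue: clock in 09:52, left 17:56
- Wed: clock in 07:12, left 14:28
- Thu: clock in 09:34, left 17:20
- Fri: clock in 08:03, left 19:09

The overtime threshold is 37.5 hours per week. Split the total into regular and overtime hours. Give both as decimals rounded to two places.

Mon: 10:19–20:35 = 10 h 16 min
Tue: 09:52–17:56 = 8 h 4 min
Wed: 07:12–14:28 = 7 h 16 min
Thu: 09:34–17:20 = 7 h 46 min
Fri: 08:03–19:09 = 11 h 6 min
Total worked: 44 h 28 min = 44.47 h.
Threshold 37.5 h → overtime 6 h 58 min, regular 37 h 30 min.

Regular 37.50 hours, overtime 6.97 hours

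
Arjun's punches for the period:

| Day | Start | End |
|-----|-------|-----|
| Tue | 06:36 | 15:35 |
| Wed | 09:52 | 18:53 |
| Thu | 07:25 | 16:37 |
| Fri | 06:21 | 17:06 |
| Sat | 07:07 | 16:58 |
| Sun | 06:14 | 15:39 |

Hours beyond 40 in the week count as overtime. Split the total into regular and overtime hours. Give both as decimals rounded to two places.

Tue: 06:36–15:35 = 8 h 59 min
Wed: 09:52–18:53 = 9 h 1 min
Thu: 07:25–16:37 = 9 h 12 min
Fri: 06:21–17:06 = 10 h 45 min
Sat: 07:07–16:58 = 9 h 51 min
Sun: 06:14–15:39 = 9 h 25 min
Total worked: 57 h 13 min = 57.22 h.
Threshold 40 h → overtime 17 h 13 min, regular 40 h 0 min.

Regular 40.00 hours, overtime 17.22 hours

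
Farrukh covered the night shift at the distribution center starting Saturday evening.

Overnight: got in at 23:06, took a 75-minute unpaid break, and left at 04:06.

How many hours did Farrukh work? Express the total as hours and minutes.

3 h 45 min

Overnight: 23:06 → midnight = 0 h 54 min; midnight → 04:06 = 4 h 6 min; span 5 h 0 min; less 75 min break → 3 h 45 min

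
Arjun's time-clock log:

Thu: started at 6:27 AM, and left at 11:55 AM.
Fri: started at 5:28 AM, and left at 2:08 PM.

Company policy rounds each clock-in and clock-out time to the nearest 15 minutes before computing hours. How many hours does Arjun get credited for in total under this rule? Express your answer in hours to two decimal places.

14.25 hours

Thu: in 6:27 AM→6:30 AM, out 11:55 AM→12:00 PM; 5 h 30 min
Fri: in 5:28 AM→5:30 AM, out 2:08 PM→2:15 PM; 8 h 45 min
Total credited: 14 h 15 min.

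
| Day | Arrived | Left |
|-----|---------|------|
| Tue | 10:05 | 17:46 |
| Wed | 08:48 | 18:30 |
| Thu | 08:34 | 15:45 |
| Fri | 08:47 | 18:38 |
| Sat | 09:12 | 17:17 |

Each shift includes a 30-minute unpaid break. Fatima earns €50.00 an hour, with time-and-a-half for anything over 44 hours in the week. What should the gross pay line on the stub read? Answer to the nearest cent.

Tue: 10:05–17:46 = 7 h 41 min; less 30 min break → 7 h 11 min
Wed: 08:48–18:30 = 9 h 42 min; less 30 min break → 9 h 12 min
Thu: 08:34–15:45 = 7 h 11 min; less 30 min break → 6 h 41 min
Fri: 08:47–18:38 = 9 h 51 min; less 30 min break → 9 h 21 min
Sat: 09:12–17:17 = 8 h 5 min; less 30 min break → 7 h 35 min
Total worked: 40 h 0 min = 2400 min.
Regular 40 h 0 min = 2400 min at €50.00/h; overtime 0 h 0 min = 0 min at €75.00/h.
Pay = (2400 × €50.00 + 0 × €75.00) ÷ 60 = €2000.00.

€2000.00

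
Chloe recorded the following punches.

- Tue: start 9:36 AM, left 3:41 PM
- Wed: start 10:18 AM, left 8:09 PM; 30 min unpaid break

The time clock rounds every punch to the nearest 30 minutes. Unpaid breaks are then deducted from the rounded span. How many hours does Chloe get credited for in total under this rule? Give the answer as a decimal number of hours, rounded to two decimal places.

Tue: in 9:36 AM→9:30 AM, out 3:41 PM→3:30 PM; 6 h 0 min
Wed: in 10:18 AM→10:30 AM, out 8:09 PM→8:00 PM; 9 h 30 min − 30 min = 9 h 0 min
Total credited: 15 h 0 min.

15.00 hours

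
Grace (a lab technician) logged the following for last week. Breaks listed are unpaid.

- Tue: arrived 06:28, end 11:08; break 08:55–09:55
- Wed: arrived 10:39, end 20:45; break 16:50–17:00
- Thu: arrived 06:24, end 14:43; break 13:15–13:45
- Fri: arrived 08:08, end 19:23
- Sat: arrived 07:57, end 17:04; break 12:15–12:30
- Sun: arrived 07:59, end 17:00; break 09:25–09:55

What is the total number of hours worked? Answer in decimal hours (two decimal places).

50.05 hours

Tue: 06:28–11:08 = 4 h 40 min; less 60 min break → 3 h 40 min
Wed: 10:39–20:45 = 10 h 6 min; less 10 min break → 9 h 56 min
Thu: 06:24–14:43 = 8 h 19 min; less 30 min break → 7 h 49 min
Fri: 08:08–19:23 = 11 h 15 min
Sat: 07:57–17:04 = 9 h 7 min; less 15 min break → 8 h 52 min
Sun: 07:59–17:00 = 9 h 1 min; less 30 min break → 8 h 31 min
Total: 3 h 40 min + 9 h 56 min + 7 h 49 min + 11 h 15 min + 8 h 52 min + 8 h 31 min = 50 h 3 min.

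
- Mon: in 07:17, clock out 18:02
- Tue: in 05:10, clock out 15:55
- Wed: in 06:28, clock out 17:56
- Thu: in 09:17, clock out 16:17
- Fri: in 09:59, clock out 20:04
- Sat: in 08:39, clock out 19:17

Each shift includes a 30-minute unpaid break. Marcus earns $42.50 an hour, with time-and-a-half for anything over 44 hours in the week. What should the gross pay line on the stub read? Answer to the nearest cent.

Mon: 07:17–18:02 = 10 h 45 min; less 30 min break → 10 h 15 min
Tue: 05:10–15:55 = 10 h 45 min; less 30 min break → 10 h 15 min
Wed: 06:28–17:56 = 11 h 28 min; less 30 min break → 10 h 58 min
Thu: 09:17–16:17 = 7 h 0 min; less 30 min break → 6 h 30 min
Fri: 09:59–20:04 = 10 h 5 min; less 30 min break → 9 h 35 min
Sat: 08:39–19:17 = 10 h 38 min; less 30 min break → 10 h 8 min
Total worked: 57 h 41 min = 3461 min.
Regular 44 h 0 min = 2640 min at $42.50/h; overtime 13 h 41 min = 821 min at $63.75/h.
Pay = (2640 × $42.50 + 821 × $63.75) ÷ 60 = $2742.31.

$2742.31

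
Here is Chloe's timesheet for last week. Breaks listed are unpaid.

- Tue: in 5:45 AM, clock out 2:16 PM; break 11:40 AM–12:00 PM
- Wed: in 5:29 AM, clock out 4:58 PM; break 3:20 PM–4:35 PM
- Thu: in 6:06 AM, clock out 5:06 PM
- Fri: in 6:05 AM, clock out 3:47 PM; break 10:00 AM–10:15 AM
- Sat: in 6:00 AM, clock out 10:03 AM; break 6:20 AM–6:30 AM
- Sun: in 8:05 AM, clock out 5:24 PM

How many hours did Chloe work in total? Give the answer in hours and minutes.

Tue: 5:45 AM–2:16 PM = 8 h 31 min; less 20 min break → 8 h 11 min
Wed: 5:29 AM–4:58 PM = 11 h 29 min; less 75 min break → 10 h 14 min
Thu: 6:06 AM–5:06 PM = 11 h 0 min
Fri: 6:05 AM–3:47 PM = 9 h 42 min; less 15 min break → 9 h 27 min
Sat: 6:00 AM–10:03 AM = 4 h 3 min; less 10 min break → 3 h 53 min
Sun: 8:05 AM–5:24 PM = 9 h 19 min
Total: 8 h 11 min + 10 h 14 min + 11 h 0 min + 9 h 27 min + 3 h 53 min + 9 h 19 min = 52 h 4 min.

52 h 4 min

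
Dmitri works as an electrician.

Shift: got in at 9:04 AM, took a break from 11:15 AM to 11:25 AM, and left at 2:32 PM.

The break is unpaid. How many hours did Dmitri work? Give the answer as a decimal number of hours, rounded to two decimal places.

5.30 hours

Shift: 9:04 AM–2:32 PM = 5 h 28 min; less 10 min break → 5 h 18 min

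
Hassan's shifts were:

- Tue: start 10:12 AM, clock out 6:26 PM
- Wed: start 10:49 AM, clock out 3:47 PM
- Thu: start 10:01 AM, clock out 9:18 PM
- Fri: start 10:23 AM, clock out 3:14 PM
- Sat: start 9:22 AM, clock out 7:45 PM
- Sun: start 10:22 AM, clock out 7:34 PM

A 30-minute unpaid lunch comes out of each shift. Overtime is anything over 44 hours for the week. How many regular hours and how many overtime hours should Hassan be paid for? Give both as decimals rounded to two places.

Regular 44.00 hours, overtime 1.92 hours

Tue: 10:12 AM–6:26 PM = 8 h 14 min; less 30 min break → 7 h 44 min
Wed: 10:49 AM–3:47 PM = 4 h 58 min; less 30 min break → 4 h 28 min
Thu: 10:01 AM–9:18 PM = 11 h 17 min; less 30 min break → 10 h 47 min
Fri: 10:23 AM–3:14 PM = 4 h 51 min; less 30 min break → 4 h 21 min
Sat: 9:22 AM–7:45 PM = 10 h 23 min; less 30 min break → 9 h 53 min
Sun: 10:22 AM–7:34 PM = 9 h 12 min; less 30 min break → 8 h 42 min
Total worked: 45 h 55 min = 45.92 h.
Threshold 44 h → overtime 1 h 55 min, regular 44 h 0 min.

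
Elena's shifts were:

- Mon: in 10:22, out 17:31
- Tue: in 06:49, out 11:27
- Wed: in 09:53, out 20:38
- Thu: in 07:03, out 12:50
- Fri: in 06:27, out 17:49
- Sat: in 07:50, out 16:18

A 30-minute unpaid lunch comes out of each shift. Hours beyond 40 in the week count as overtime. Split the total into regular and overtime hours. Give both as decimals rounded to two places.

Regular 40.00 hours, overtime 5.15 hours

Mon: 10:22–17:31 = 7 h 9 min; less 30 min break → 6 h 39 min
Tue: 06:49–11:27 = 4 h 38 min; less 30 min break → 4 h 8 min
Wed: 09:53–20:38 = 10 h 45 min; less 30 min break → 10 h 15 min
Thu: 07:03–12:50 = 5 h 47 min; less 30 min break → 5 h 17 min
Fri: 06:27–17:49 = 11 h 22 min; less 30 min break → 10 h 52 min
Sat: 07:50–16:18 = 8 h 28 min; less 30 min break → 7 h 58 min
Total worked: 45 h 9 min = 45.15 h.
Threshold 40 h → overtime 5 h 9 min, regular 40 h 0 min.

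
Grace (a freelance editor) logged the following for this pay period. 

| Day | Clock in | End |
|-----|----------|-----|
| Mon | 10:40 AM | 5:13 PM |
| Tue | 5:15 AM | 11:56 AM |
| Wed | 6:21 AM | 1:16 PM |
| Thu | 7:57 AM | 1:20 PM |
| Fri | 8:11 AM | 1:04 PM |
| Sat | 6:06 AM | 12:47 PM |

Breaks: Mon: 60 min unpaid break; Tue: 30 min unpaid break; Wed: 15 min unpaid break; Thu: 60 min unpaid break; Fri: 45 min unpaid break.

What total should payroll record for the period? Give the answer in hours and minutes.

Mon: 10:40 AM–5:13 PM = 6 h 33 min; less 60 min break → 5 h 33 min
Tue: 5:15 AM–11:56 AM = 6 h 41 min; less 30 min break → 6 h 11 min
Wed: 6:21 AM–1:16 PM = 6 h 55 min; less 15 min break → 6 h 40 min
Thu: 7:57 AM–1:20 PM = 5 h 23 min; less 60 min break → 4 h 23 min
Fri: 8:11 AM–1:04 PM = 4 h 53 min; less 45 min break → 4 h 8 min
Sat: 6:06 AM–12:47 PM = 6 h 41 min
Total: 5 h 33 min + 6 h 11 min + 6 h 40 min + 4 h 23 min + 4 h 8 min + 6 h 41 min = 33 h 36 min.

33 h 36 min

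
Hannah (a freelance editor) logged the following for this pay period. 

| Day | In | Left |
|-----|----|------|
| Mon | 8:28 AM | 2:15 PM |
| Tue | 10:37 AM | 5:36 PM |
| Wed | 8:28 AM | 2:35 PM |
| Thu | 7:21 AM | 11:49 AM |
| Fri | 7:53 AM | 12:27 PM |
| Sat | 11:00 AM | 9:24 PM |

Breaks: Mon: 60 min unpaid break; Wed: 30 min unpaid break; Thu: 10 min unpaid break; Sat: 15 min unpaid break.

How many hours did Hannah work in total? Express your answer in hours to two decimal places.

Mon: 8:28 AM–2:15 PM = 5 h 47 min; less 60 min break → 4 h 47 min
Tue: 10:37 AM–5:36 PM = 6 h 59 min
Wed: 8:28 AM–2:35 PM = 6 h 7 min; less 30 min break → 5 h 37 min
Thu: 7:21 AM–11:49 AM = 4 h 28 min; less 10 min break → 4 h 18 min
Fri: 7:53 AM–12:27 PM = 4 h 34 min
Sat: 11:00 AM–9:24 PM = 10 h 24 min; less 15 min break → 10 h 9 min
Total: 4 h 47 min + 6 h 59 min + 5 h 37 min + 4 h 18 min + 4 h 34 min + 10 h 9 min = 36 h 24 min.

36.40 hours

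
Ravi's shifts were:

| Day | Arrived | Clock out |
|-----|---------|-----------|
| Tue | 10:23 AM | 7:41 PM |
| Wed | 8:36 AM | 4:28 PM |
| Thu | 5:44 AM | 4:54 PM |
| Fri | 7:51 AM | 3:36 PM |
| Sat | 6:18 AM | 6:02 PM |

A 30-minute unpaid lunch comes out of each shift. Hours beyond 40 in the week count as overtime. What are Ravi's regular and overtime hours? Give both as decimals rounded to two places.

Tue: 10:23 AM–7:41 PM = 9 h 18 min; less 30 min break → 8 h 48 min
Wed: 8:36 AM–4:28 PM = 7 h 52 min; less 30 min break → 7 h 22 min
Thu: 5:44 AM–4:54 PM = 11 h 10 min; less 30 min break → 10 h 40 min
Fri: 7:51 AM–3:36 PM = 7 h 45 min; less 30 min break → 7 h 15 min
Sat: 6:18 AM–6:02 PM = 11 h 44 min; less 30 min break → 11 h 14 min
Total worked: 45 h 19 min = 45.32 h.
Threshold 40 h → overtime 5 h 19 min, regular 40 h 0 min.

Regular 40.00 hours, overtime 5.32 hours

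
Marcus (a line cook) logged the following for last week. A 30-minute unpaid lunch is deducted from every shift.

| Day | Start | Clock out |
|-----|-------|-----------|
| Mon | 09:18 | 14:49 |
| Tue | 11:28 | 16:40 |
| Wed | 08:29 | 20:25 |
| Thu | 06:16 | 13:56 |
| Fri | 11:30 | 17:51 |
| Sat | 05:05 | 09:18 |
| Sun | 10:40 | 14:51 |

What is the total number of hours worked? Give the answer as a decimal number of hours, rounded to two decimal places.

Mon: 09:18–14:49 = 5 h 31 min; less 30 min break → 5 h 1 min
Tue: 11:28–16:40 = 5 h 12 min; less 30 min break → 4 h 42 min
Wed: 08:29–20:25 = 11 h 56 min; less 30 min break → 11 h 26 min
Thu: 06:16–13:56 = 7 h 40 min; less 30 min break → 7 h 10 min
Fri: 11:30–17:51 = 6 h 21 min; less 30 min break → 5 h 51 min
Sat: 05:05–09:18 = 4 h 13 min; less 30 min break → 3 h 43 min
Sun: 10:40–14:51 = 4 h 11 min; less 30 min break → 3 h 41 min
Total: 5 h 1 min + 4 h 42 min + 11 h 26 min + 7 h 10 min + 5 h 51 min + 3 h 43 min + 3 h 41 min = 41 h 34 min.

41.57 hours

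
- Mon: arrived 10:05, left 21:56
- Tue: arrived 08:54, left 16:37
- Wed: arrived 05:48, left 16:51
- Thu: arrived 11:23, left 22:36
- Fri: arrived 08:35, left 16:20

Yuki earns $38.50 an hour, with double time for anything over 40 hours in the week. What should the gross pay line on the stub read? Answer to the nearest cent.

$2277.92

Mon: 10:05–21:56 = 11 h 51 min
Tue: 08:54–16:37 = 7 h 43 min
Wed: 05:48–16:51 = 11 h 3 min
Thu: 11:23–22:36 = 11 h 13 min
Fri: 08:35–16:20 = 7 h 45 min
Total worked: 49 h 35 min = 2975 min.
Regular 40 h 0 min = 2400 min at $38.50/h; overtime 9 h 35 min = 575 min at $77.00/h.
Pay = (2400 × $38.50 + 575 × $77.00) ÷ 60 = $2277.92.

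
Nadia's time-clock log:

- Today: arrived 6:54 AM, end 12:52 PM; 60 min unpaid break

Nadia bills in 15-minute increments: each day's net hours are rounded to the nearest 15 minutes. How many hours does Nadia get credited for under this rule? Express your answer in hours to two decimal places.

5.00 hours

Today: 6:54 AM–12:52 PM = 5 h 58 min − 60 min = 4 h 58 min → rounds to 5 h 0 min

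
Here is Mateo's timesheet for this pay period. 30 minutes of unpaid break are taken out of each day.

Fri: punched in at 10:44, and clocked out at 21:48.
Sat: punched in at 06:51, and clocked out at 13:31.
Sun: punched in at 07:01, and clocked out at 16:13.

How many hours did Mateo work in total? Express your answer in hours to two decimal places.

Fri: 10:44–21:48 = 11 h 4 min; less 30 min break → 10 h 34 min
Sat: 06:51–13:31 = 6 h 40 min; less 30 min break → 6 h 10 min
Sun: 07:01–16:13 = 9 h 12 min; less 30 min break → 8 h 42 min
Total: 10 h 34 min + 6 h 10 min + 8 h 42 min = 25 h 26 min.

25.43 hours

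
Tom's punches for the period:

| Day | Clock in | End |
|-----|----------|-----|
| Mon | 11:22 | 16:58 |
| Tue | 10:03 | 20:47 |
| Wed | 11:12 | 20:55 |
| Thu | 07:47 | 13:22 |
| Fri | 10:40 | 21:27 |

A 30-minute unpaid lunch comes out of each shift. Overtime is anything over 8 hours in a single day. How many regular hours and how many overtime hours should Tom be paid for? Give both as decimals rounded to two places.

Regular 34.18 hours, overtime 5.73 hours

Mon: 11:22–16:58 = 5 h 36 min; less 30 min break → 5 h 6 min
Tue: 10:03–20:47 = 10 h 44 min; less 30 min break → 10 h 14 min
Wed: 11:12–20:55 = 9 h 43 min; less 30 min break → 9 h 13 min
Thu: 07:47–13:22 = 5 h 35 min; less 30 min break → 5 h 5 min
Fri: 10:40–21:27 = 10 h 47 min; less 30 min break → 10 h 17 min
Mon reg 5 h 6 min / OT 0 h 0 min; Tue reg 8 h 0 min / OT 2 h 14 min; Wed reg 8 h 0 min / OT 1 h 13 min; Thu reg 5 h 5 min / OT 0 h 0 min; Fri reg 8 h 0 min / OT 2 h 17 min.
Totals: regular 34 h 11 min, overtime 5 h 44 min.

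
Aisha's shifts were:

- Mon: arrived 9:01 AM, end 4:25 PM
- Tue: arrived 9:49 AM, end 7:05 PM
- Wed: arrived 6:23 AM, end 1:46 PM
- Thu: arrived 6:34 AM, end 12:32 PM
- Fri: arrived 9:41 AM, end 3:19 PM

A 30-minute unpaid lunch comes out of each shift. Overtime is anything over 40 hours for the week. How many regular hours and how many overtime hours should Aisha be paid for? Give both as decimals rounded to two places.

Mon: 9:01 AM–4:25 PM = 7 h 24 min; less 30 min break → 6 h 54 min
Tue: 9:49 AM–7:05 PM = 9 h 16 min; less 30 min break → 8 h 46 min
Wed: 6:23 AM–1:46 PM = 7 h 23 min; less 30 min break → 6 h 53 min
Thu: 6:34 AM–12:32 PM = 5 h 58 min; less 30 min break → 5 h 28 min
Fri: 9:41 AM–3:19 PM = 5 h 38 min; less 30 min break → 5 h 8 min
Total worked: 33 h 9 min = 33.15 h.
Threshold 40 h → overtime 0 h 0 min, regular 33 h 9 min.

Regular 33.15 hours, overtime 0.00 hours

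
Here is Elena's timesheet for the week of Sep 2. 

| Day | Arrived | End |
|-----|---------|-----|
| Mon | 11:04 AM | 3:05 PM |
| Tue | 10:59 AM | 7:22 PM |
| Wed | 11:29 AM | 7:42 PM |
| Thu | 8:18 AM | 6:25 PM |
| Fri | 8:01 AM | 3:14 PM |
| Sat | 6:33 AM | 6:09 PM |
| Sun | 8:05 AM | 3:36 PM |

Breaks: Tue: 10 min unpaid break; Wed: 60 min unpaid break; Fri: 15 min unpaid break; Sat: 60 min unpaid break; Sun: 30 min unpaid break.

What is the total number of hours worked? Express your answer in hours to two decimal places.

Mon: 11:04 AM–3:05 PM = 4 h 1 min
Tue: 10:59 AM–7:22 PM = 8 h 23 min; less 10 min break → 8 h 13 min
Wed: 11:29 AM–7:42 PM = 8 h 13 min; less 60 min break → 7 h 13 min
Thu: 8:18 AM–6:25 PM = 10 h 7 min
Fri: 8:01 AM–3:14 PM = 7 h 13 min; less 15 min break → 6 h 58 min
Sat: 6:33 AM–6:09 PM = 11 h 36 min; less 60 min break → 10 h 36 min
Sun: 8:05 AM–3:36 PM = 7 h 31 min; less 30 min break → 7 h 1 min
Total: 4 h 1 min + 8 h 13 min + 7 h 13 min + 10 h 7 min + 6 h 58 min + 10 h 36 min + 7 h 1 min = 54 h 9 min.

54.15 hours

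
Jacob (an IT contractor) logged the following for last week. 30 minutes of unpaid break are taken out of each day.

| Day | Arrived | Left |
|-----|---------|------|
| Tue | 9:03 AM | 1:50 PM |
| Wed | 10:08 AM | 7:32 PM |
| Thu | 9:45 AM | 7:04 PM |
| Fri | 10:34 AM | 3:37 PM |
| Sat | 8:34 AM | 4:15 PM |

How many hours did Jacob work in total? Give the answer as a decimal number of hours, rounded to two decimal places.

33.73 hours

Tue: 9:03 AM–1:50 PM = 4 h 47 min; less 30 min break → 4 h 17 min
Wed: 10:08 AM–7:32 PM = 9 h 24 min; less 30 min break → 8 h 54 min
Thu: 9:45 AM–7:04 PM = 9 h 19 min; less 30 min break → 8 h 49 min
Fri: 10:34 AM–3:37 PM = 5 h 3 min; less 30 min break → 4 h 33 min
Sat: 8:34 AM–4:15 PM = 7 h 41 min; less 30 min break → 7 h 11 min
Total: 4 h 17 min + 8 h 54 min + 8 h 49 min + 4 h 33 min + 7 h 11 min = 33 h 44 min.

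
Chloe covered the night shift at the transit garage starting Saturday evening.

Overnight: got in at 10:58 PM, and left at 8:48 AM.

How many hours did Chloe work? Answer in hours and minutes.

Overnight: 10:58 PM → midnight = 1 h 2 min; midnight → 8:48 AM = 8 h 48 min; span 9 h 50 min

9 h 50 min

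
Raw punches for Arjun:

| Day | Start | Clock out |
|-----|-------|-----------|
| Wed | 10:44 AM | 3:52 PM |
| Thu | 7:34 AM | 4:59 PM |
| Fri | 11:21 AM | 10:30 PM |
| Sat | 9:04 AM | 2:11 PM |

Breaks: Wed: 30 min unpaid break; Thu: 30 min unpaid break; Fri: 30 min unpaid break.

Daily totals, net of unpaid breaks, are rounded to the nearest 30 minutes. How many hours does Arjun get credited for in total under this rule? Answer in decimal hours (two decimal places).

29.00 hours

Wed: 10:44 AM–3:52 PM = 5 h 8 min − 30 min = 4 h 38 min → rounds to 4 h 30 min
Thu: 7:34 AM–4:59 PM = 9 h 25 min − 30 min = 8 h 55 min → rounds to 9 h 0 min
Fri: 11:21 AM–10:30 PM = 11 h 9 min − 30 min = 10 h 39 min → rounds to 10 h 30 min
Sat: 9:04 AM–2:11 PM = 5 h 7 min → rounds to 5 h 0 min
Total credited: 29 h 0 min.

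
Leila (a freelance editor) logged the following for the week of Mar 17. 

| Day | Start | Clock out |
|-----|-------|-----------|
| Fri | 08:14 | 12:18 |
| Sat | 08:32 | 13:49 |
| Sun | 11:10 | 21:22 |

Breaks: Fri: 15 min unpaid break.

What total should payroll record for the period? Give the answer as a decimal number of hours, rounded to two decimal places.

19.30 hours

Fri: 08:14–12:18 = 4 h 4 min; less 15 min break → 3 h 49 min
Sat: 08:32–13:49 = 5 h 17 min
Sun: 11:10–21:22 = 10 h 12 min
Total: 3 h 49 min + 5 h 17 min + 10 h 12 min = 19 h 18 min.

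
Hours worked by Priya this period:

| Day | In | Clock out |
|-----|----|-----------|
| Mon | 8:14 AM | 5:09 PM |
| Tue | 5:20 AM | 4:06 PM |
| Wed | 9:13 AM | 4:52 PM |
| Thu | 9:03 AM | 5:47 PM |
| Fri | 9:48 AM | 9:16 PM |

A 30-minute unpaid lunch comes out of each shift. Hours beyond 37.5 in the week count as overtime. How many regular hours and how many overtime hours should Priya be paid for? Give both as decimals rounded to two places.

Mon: 8:14 AM–5:09 PM = 8 h 55 min; less 30 min break → 8 h 25 min
Tue: 5:20 AM–4:06 PM = 10 h 46 min; less 30 min break → 10 h 16 min
Wed: 9:13 AM–4:52 PM = 7 h 39 min; less 30 min break → 7 h 9 min
Thu: 9:03 AM–5:47 PM = 8 h 44 min; less 30 min break → 8 h 14 min
Fri: 9:48 AM–9:16 PM = 11 h 28 min; less 30 min break → 10 h 58 min
Total worked: 45 h 2 min = 45.03 h.
Threshold 37.5 h → overtime 7 h 32 min, regular 37 h 30 min.

Regular 37.50 hours, overtime 7.53 hours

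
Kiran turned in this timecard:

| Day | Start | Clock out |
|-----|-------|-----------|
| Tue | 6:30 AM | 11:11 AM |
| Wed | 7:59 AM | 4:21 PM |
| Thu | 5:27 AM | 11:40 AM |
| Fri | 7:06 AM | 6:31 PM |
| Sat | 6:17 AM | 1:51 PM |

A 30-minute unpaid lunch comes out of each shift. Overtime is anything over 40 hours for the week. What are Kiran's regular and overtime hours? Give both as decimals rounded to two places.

Tue: 6:30 AM–11:11 AM = 4 h 41 min; less 30 min break → 4 h 11 min
Wed: 7:59 AM–4:21 PM = 8 h 22 min; less 30 min break → 7 h 52 min
Thu: 5:27 AM–11:40 AM = 6 h 13 min; less 30 min break → 5 h 43 min
Fri: 7:06 AM–6:31 PM = 11 h 25 min; less 30 min break → 10 h 55 min
Sat: 6:17 AM–1:51 PM = 7 h 34 min; less 30 min break → 7 h 4 min
Total worked: 35 h 45 min = 35.75 h.
Threshold 40 h → overtime 0 h 0 min, regular 35 h 45 min.

Regular 35.75 hours, overtime 0.00 hours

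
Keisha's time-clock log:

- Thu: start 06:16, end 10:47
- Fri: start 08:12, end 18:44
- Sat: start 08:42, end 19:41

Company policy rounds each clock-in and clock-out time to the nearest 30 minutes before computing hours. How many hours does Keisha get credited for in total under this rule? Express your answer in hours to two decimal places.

26.00 hours

Thu: in 06:16→06:30, out 10:47→11:00; 4 h 30 min
Fri: in 08:12→08:00, out 18:44→18:30; 10 h 30 min
Sat: in 08:42→08:30, out 19:41→19:30; 11 h 0 min
Total credited: 26 h 0 min.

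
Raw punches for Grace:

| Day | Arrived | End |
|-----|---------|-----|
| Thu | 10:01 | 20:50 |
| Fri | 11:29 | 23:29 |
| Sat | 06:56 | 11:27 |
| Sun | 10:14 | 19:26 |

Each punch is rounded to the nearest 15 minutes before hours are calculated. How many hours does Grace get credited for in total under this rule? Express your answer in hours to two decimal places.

36.50 hours

Thu: in 10:01→10:00, out 20:50→20:45; 10 h 45 min
Fri: in 11:29→11:30, out 23:29→23:30; 12 h 0 min
Sat: in 06:56→07:00, out 11:27→11:30; 4 h 30 min
Sun: in 10:14→10:15, out 19:26→19:30; 9 h 15 min
Total credited: 36 h 30 min.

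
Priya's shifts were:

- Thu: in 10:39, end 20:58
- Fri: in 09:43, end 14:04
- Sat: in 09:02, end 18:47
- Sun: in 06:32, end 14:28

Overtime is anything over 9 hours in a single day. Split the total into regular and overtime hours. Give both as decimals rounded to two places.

Thu: 10:39–20:58 = 10 h 19 min
Fri: 09:43–14:04 = 4 h 21 min
Sat: 09:02–18:47 = 9 h 45 min
Sun: 06:32–14:28 = 7 h 56 min
Thu reg 9 h 0 min / OT 1 h 19 min; Fri reg 4 h 21 min / OT 0 h 0 min; Sat reg 9 h 0 min / OT 0 h 45 min; Sun reg 7 h 56 min / OT 0 h 0 min.
Totals: regular 30 h 17 min, overtime 2 h 4 min.

Regular 30.28 hours, overtime 2.07 hours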